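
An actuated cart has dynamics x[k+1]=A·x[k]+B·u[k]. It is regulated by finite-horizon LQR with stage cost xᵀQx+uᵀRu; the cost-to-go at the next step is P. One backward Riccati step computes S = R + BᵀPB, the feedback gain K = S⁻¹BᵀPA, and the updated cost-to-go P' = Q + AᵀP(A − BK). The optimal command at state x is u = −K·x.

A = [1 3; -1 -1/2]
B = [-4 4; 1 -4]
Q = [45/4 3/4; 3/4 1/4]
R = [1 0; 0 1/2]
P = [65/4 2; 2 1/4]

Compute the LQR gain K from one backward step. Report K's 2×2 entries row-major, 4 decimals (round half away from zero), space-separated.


-0.0833 -0.3017 0.1576 0.5028

BᵀP = [-63.0000 -7.7500; 57.0000 7.0000]
S = R + BᵀPB = [1 0; 0 1/2] + [244.2500 -221.0000; -221.0000 200.0000] = [245.2500 -221.0000; -221.0000 200.5000]
BᵀPA = [-55.2500 -185.1250; 50.0000 167.5000]
K = S⁻¹·BᵀPA = [-0.0833 -0.3017; 0.1576 0.5028]
A−BK = [0.0366 -0.2182; -0.2865 1.8130]
AᵀP(A−BK) = [0.0197 0.0629; 0.0629 0.2305]
P' = Q + AᵀP(A−BK) = [11.2697 0.8129; 0.8129 0.4805]
tr(P') = 11.7502


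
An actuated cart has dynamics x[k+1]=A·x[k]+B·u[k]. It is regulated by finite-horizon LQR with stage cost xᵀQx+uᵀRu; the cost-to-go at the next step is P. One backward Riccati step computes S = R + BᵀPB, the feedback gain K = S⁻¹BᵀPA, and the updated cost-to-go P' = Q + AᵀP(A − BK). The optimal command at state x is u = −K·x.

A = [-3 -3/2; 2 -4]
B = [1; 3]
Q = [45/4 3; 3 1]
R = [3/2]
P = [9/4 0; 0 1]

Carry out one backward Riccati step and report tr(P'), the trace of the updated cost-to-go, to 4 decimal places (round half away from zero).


BᵀP = [2.2500 3.0000]
S = R + BᵀPB = [3/2] + [11.2500] = [12.7500]
BᵀPA = [-0.7500 -15.3750]
K = S⁻¹·BᵀPA = [-0.0588 -1.2059]
A−BK = [-2.9412 -0.2941; 2.1765 -0.3824]
AᵀP(A−BK) = [24.2059 1.2206; 1.2206 2.5221]
P' = Q + AᵀP(A−BK) = [35.4559 4.2206; 4.2206 3.5221]
tr(P') = 38.9779

38.9779


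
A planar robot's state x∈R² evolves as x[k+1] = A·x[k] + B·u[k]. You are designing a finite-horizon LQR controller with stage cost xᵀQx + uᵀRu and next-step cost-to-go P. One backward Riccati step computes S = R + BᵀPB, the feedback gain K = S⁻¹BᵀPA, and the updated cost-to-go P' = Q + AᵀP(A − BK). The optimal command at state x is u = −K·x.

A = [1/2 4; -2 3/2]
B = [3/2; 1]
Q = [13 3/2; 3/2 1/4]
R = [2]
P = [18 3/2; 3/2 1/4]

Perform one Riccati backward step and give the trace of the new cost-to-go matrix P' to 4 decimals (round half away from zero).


27.0612

BᵀP = [28.5000 2.5000]
S = R + BᵀPB = [2] + [45.2500] = [47.2500]
BᵀPA = [9.2500 117.7500]
K = S⁻¹·BᵀPA = [0.1958 2.4921]
A−BK = [0.2063 0.2619; -2.1958 -0.9921]
AᵀP(A−BK) = [0.6892 1.3234; 1.3234 13.1220]
P' = Q + AᵀP(A−BK) = [13.6892 2.8234; 2.8234 13.3720]
tr(P') = 27.0612


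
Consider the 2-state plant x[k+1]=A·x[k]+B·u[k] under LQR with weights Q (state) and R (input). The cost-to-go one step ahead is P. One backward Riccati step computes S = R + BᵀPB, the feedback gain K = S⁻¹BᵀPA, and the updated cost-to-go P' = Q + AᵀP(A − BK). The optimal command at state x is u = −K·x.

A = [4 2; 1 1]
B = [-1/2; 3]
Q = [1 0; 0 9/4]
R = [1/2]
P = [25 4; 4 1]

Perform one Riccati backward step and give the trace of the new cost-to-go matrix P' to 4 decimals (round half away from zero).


552.9833

BᵀP = [-0.5000 1.0000]
S = R + BᵀPB = [1/2] + [3.2500] = [3.7500]
BᵀPA = [-1.0000 0.0000]
K = S⁻¹·BᵀPA = [-0.2667 0.0000]
A−BK = [3.8667 2.0000; 1.8000 1.0000]
AᵀP(A−BK) = [432.7333 225.0000; 225.0000 117.0000]
P' = Q + AᵀP(A−BK) = [433.7333 225.0000; 225.0000 119.2500]
tr(P') = 552.9833


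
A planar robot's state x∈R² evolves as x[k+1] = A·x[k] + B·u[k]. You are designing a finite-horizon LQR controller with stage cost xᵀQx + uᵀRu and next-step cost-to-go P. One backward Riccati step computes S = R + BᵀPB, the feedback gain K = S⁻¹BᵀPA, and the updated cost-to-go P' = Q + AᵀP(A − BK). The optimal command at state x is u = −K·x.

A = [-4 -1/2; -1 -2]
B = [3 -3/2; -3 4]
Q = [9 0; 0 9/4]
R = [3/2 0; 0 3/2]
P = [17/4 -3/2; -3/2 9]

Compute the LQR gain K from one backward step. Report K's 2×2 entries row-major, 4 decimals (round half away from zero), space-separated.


-1.9095 -0.5066 -1.6107 -0.8508

BᵀP = [17.2500 -31.5000; -12.3750 38.2500]
S = R + BᵀPB = [3/2 0; 0 3/2] + [146.2500 -151.8750; -151.8750 171.5625] = [147.7500 -151.8750; -151.8750 173.0625]
BᵀPA = [-37.5000 54.3750; 11.2500 -70.3125]
K = S⁻¹·BᵀPA = [-1.9095 -0.5066; -1.6107 -0.8508]
A−BK = [-0.6876 -0.2565; -0.2856 -0.1164]
AᵀP(A−BK) = [11.5152 4.3255; 4.3255 1.7828]
P' = Q + AᵀP(A−BK) = [20.5152 4.3255; 4.3255 4.0328]
tr(P') = 24.5480


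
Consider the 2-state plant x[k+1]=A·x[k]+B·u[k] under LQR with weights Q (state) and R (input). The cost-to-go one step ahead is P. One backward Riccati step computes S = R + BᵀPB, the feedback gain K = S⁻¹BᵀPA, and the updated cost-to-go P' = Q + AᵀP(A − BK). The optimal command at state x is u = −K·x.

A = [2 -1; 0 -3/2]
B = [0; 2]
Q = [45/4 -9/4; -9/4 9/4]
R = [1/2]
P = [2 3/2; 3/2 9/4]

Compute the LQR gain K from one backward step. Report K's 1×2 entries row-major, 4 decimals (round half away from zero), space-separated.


BᵀP = [3.0000 4.5000]
S = R + BᵀPB = [1/2] + [9.0000] = [9.5000]
BᵀPA = [6.0000 -9.7500]
K = S⁻¹·BᵀPA = [0.6316 -1.0263]
A−BK = [2.0000 -1.0000; -1.2632 0.5526]
AᵀP(A−BK) = [4.2105 -2.3421; -2.3421 1.5559]
P' = Q + AᵀP(A−BK) = [15.4605 -4.5921; -4.5921 3.8059]
tr(P') = 19.2664

0.6316 -1.0263


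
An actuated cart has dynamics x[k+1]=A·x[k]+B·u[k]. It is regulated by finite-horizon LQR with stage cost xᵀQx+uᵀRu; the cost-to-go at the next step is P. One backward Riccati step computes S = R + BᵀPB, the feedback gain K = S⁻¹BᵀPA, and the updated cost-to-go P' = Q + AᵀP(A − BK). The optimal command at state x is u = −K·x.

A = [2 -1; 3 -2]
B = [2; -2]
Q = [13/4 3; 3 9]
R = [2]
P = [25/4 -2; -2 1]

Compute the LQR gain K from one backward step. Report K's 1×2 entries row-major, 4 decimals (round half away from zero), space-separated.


0.3191 -0.0957

BᵀP = [16.5000 -6.0000]
S = R + BᵀPB = [2] + [45.0000] = [47.0000]
BᵀPA = [15.0000 -4.5000]
K = S⁻¹·BᵀPA = [0.3191 -0.0957]
A−BK = [1.3617 -0.8085; 3.6383 -2.1915]
AᵀP(A−BK) = [5.2128 -3.0638; -3.0638 1.8191]
P' = Q + AᵀP(A−BK) = [8.4628 -0.0638; -0.0638 10.8191]
tr(P') = 19.2819


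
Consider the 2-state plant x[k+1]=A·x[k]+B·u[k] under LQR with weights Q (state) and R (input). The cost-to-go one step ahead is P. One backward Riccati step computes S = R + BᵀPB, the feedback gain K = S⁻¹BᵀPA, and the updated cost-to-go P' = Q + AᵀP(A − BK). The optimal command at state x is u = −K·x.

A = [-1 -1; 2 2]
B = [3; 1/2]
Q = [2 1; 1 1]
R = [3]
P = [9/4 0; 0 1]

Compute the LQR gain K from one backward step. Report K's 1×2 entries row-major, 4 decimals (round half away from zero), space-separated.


BᵀP = [6.7500 0.5000]
S = R + BᵀPB = [3] + [20.5000] = [23.5000]
BᵀPA = [-5.7500 -5.7500]
K = S⁻¹·BᵀPA = [-0.2447 -0.2447]
A−BK = [-0.2660 -0.2660; 2.1223 2.1223]
AᵀP(A−BK) = [4.8431 4.8431; 4.8431 4.8431]
P' = Q + AᵀP(A−BK) = [6.8431 5.8431; 5.8431 5.8431]
tr(P') = 12.6862

-0.2447 -0.2447


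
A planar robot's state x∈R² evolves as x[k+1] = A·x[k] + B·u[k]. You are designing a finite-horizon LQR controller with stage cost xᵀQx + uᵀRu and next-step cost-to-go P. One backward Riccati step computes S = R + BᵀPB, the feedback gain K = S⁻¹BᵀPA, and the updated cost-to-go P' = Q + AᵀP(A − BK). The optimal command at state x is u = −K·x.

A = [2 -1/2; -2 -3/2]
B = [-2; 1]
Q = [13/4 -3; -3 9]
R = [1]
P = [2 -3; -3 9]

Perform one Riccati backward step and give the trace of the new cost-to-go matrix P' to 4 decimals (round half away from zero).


19.9333

BᵀP = [-7.0000 15.0000]
S = R + BᵀPB = [1] + [29.0000] = [30.0000]
BᵀPA = [-44.0000 -19.0000]
K = S⁻¹·BᵀPA = [-1.4667 -0.6333]
A−BK = [-0.9333 -1.7667; -0.5333 -0.8667]
AᵀP(A−BK) = [3.4667 3.1333; 3.1333 4.2167]
P' = Q + AᵀP(A−BK) = [6.7167 0.1333; 0.1333 13.2167]
tr(P') = 19.9333


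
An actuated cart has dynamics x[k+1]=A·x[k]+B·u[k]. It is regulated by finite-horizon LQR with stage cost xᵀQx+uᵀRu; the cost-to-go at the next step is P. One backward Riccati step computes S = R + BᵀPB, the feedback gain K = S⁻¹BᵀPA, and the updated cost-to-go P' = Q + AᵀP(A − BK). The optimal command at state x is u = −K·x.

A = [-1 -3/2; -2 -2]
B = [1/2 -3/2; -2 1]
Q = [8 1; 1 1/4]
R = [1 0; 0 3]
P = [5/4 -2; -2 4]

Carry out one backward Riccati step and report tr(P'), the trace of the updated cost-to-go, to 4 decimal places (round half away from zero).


BᵀP = [4.6250 -9.0000; -3.8750 7.0000]
S = R + BᵀPB = [1 0; 0 3] + [20.3125 -15.9375; -15.9375 12.8125] = [21.3125 -15.9375; -15.9375 15.8125]
BᵀPA = [13.3750 11.0625; -10.1250 -8.1875]
K = S⁻¹·BᵀPA = [0.6039 0.5354; -0.0316 0.0218]
A−BK = [-1.3494 -1.7349; -0.7605 -0.9511]
AᵀP(A−BK) = [0.8524 0.9352; 0.9352 1.0685]
P' = Q + AᵀP(A−BK) = [8.8524 1.9352; 1.9352 1.3185]
tr(P') = 10.1709

10.1709


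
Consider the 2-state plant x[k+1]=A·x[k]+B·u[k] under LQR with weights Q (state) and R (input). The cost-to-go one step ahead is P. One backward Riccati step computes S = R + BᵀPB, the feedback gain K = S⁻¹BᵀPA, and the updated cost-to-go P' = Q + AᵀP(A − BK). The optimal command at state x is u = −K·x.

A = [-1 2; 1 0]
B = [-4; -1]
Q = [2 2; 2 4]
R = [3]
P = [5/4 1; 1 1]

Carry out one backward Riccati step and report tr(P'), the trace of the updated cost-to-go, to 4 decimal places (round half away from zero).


6.7188

BᵀP = [-6.0000 -5.0000]
S = R + BᵀPB = [3] + [29.0000] = [32.0000]
BᵀPA = [1.0000 -12.0000]
K = S⁻¹·BᵀPA = [0.0313 -0.3750]
A−BK = [-0.8750 0.5000; 1.0313 -0.3750]
AᵀP(A−BK) = [0.2188 -0.1250; -0.1250 0.5000]
P' = Q + AᵀP(A−BK) = [2.2188 1.8750; 1.8750 4.5000]
tr(P') = 6.7188


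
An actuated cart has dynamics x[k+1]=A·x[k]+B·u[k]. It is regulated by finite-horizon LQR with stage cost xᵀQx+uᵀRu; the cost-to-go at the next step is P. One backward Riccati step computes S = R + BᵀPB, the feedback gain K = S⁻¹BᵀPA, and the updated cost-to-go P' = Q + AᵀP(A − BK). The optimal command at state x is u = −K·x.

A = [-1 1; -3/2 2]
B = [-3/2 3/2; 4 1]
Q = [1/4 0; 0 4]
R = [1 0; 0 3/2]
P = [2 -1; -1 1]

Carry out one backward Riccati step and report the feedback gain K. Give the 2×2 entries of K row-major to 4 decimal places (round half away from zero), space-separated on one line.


BᵀP = [-7.0000 5.5000; 2.0000 -0.5000]
S = R + BᵀPB = [1 0; 0 3/2] + [32.5000 -5.0000; -5.0000 2.5000] = [33.5000 -5.0000; -5.0000 4.0000]
BᵀPA = [-1.2500 4.0000; -1.2500 1.0000]
K = S⁻¹·BᵀPA = [-0.1032 0.1927; -0.4415 0.4908]
A−BK = [-0.4925 0.5528; -0.6456 0.7385]
AᵀP(A−BK) = [0.5691 -0.6456; -0.6456 0.7385]
P' = Q + AᵀP(A−BK) = [0.8191 -0.6456; -0.6456 4.7385]
tr(P') = 5.5576

-0.1032 0.1927 -0.4415 0.4908


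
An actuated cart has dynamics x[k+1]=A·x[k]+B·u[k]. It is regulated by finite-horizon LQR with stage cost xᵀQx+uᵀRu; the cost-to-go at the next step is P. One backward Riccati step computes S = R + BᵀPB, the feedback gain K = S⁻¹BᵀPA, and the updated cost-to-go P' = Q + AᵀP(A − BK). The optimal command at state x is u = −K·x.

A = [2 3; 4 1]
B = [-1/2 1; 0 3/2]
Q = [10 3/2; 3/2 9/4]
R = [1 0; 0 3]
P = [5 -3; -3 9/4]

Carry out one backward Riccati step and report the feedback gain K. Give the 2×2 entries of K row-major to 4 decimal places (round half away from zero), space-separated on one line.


BᵀP = [-2.5000 1.5000; 0.5000 0.3750]
S = R + BᵀPB = [1 0; 0 3] + [1.2500 -0.2500; -0.2500 1.0625] = [2.2500 -0.2500; -0.2500 4.0625]
BᵀPA = [1.0000 -6.0000; 2.5000 1.8750]
K = S⁻¹·BᵀPA = [0.5164 -2.6334; 0.6472 0.2995]
A−BK = [1.6110 1.3838; 3.0293 0.5508]
AᵀP(A−BK) = [5.8657 -1.1153; -1.1153 12.8881]
P' = Q + AᵀP(A−BK) = [15.8657 0.3847; 0.3847 15.1381]
tr(P') = 31.0039

0.5164 -2.6334 0.6472 0.2995


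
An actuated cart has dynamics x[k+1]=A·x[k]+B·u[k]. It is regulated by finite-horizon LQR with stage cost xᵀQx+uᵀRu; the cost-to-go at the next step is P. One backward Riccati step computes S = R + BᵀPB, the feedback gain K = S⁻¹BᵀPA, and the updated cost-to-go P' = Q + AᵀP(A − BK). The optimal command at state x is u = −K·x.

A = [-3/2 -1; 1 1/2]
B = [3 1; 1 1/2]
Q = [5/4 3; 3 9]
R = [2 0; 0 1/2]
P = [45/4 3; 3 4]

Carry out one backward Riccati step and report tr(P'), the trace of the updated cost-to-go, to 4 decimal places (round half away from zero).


18.0744

BᵀP = [36.7500 13.0000; 12.7500 5.0000]
S = R + BᵀPB = [2 0; 0 1/2] + [123.2500 43.2500; 43.2500 15.2500] = [125.2500 43.2500; 43.2500 15.7500]
BᵀPA = [-42.1250 -30.2500; -14.1250 -10.2500]
K = S⁻¹·BᵀPA = [-0.5147 -0.3244; 0.5165 0.2399]
A−BK = [-0.4725 -0.2668; 1.2564 0.7044]
AᵀP(A−BK) = [5.9272 3.3501; 3.3501 1.8972]
P' = Q + AᵀP(A−BK) = [7.1772 6.3501; 6.3501 10.8972]
tr(P') = 18.0744


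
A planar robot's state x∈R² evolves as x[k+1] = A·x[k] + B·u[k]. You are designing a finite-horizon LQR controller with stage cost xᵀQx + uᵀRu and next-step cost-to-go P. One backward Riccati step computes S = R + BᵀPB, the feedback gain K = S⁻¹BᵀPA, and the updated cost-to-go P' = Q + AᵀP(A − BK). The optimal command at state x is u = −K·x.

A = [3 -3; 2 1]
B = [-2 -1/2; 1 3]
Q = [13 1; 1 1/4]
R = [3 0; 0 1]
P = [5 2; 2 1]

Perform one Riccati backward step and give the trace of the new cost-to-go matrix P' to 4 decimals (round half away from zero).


BᵀP = [-8.0000 -3.0000; 3.5000 2.0000]
S = R + BᵀPB = [3 0; 0 1] + [13.0000 -5.0000; -5.0000 4.2500] = [16.0000 -5.0000; -5.0000 5.2500]
BᵀPA = [-30.0000 21.0000; 14.5000 -8.5000]
K = S⁻¹·BᵀPA = [-1.4407 1.1483; 1.3898 -0.5254]
A−BK = [0.8136 -0.9661; -0.7288 1.4280]
AᵀP(A−BK) = [9.6271 -6.9322; -6.9322 5.4195]
P' = Q + AᵀP(A−BK) = [22.6271 -5.9322; -5.9322 5.6695]
tr(P') = 28.2966

28.2966


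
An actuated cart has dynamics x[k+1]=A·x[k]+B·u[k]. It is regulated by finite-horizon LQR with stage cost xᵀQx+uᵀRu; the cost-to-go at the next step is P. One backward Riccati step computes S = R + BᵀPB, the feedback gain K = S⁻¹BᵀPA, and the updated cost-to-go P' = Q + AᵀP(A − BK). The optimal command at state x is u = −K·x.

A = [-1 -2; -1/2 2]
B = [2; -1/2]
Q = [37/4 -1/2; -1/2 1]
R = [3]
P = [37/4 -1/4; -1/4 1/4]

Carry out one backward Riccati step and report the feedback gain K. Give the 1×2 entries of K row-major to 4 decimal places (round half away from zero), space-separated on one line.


-0.4515 -0.9492

BᵀP = [18.6250 -0.6250]
S = R + BᵀPB = [3] + [37.5625] = [40.5625]
BᵀPA = [-18.3125 -38.5000]
K = S⁻¹·BᵀPA = [-0.4515 -0.9492]
A−BK = [-0.0971 -0.1017; -0.7257 1.5254]
AᵀP(A−BK) = [0.7951 1.1186; 1.1186 3.4576]
P' = Q + AᵀP(A−BK) = [10.0451 0.6186; 0.6186 4.4576]
tr(P') = 14.5027


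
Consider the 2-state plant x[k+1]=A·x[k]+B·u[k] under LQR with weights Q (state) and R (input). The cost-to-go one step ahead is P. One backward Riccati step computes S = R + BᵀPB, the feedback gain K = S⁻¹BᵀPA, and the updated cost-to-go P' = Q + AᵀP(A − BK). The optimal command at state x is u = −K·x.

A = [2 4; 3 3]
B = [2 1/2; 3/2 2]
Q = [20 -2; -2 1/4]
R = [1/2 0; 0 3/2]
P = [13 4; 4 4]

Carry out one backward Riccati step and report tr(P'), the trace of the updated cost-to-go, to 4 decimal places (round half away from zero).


BᵀP = [32.0000 14.0000; 14.5000 10.0000]
S = R + BᵀPB = [1/2 0; 0 3/2] + [85.0000 44.0000; 44.0000 27.2500] = [85.5000 44.0000; 44.0000 28.7500]
BᵀPA = [106.0000 170.0000; 59.0000 88.0000]
K = S⁻¹·BᵀPA = [0.8647 1.9449; 0.7288 0.0843]
A−BK = [-0.0938 0.0680; 0.2454 -0.0859]
AᵀP(A−BK) = [1.3416 0.8647; 0.8647 1.9449]
P' = Q + AᵀP(A−BK) = [21.3416 -1.1353; -1.1353 2.1949]
tr(P') = 23.5366

23.5366


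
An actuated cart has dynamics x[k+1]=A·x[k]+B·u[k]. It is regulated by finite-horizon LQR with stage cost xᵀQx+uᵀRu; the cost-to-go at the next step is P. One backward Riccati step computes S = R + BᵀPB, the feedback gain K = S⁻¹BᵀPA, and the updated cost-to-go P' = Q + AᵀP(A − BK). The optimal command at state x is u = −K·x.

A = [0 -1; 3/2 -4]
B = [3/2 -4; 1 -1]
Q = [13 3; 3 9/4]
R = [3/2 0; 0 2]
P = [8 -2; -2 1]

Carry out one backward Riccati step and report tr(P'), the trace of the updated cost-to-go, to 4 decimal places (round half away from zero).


23.4704

BᵀP = [10.0000 -2.0000; -30.0000 7.0000]
S = R + BᵀPB = [3/2 0; 0 2] + [13.0000 -38.0000; -38.0000 113.0000] = [14.5000 -38.0000; -38.0000 115.0000]
BᵀPA = [-3.0000 -2.0000; 10.5000 2.0000]
K = S⁻¹·BᵀPA = [0.2416 -0.6890; 0.1711 -0.2103]
A−BK = [0.3221 -0.8076; 1.4295 -3.5213]
AᵀP(A−BK) = [1.1779 -2.8591; -2.8591 7.0425]
P' = Q + AᵀP(A−BK) = [14.1779 0.1409; 0.1409 9.2925]
tr(P') = 23.4704


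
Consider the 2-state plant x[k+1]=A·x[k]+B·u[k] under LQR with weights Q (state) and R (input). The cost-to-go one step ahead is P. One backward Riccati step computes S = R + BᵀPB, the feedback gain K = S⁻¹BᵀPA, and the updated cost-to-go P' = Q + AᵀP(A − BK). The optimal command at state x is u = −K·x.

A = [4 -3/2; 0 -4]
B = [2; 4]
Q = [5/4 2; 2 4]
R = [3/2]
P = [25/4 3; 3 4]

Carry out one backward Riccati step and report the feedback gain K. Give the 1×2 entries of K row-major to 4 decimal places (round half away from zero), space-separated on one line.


BᵀP = [24.5000 22.0000]
S = R + BᵀPB = [3/2] + [137.0000] = [138.5000]
BᵀPA = [98.0000 -124.7500]
K = S⁻¹·BᵀPA = [0.7076 -0.9007]
A−BK = [2.5848 0.3014; -2.8303 -0.3971]
AᵀP(A−BK) = [30.6570 2.7708; 2.7708 1.6974]
P' = Q + AᵀP(A−BK) = [31.9070 4.7708; 4.7708 5.6974]
tr(P') = 37.6045

0.7076 -0.9007


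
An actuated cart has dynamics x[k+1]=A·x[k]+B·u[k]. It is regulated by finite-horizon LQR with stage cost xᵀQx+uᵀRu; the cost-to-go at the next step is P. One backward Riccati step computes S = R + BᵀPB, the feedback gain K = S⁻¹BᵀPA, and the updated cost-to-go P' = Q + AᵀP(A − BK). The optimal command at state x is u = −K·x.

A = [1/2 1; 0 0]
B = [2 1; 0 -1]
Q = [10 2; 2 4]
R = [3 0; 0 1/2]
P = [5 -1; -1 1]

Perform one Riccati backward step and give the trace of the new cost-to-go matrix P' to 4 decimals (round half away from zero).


14.4733

BᵀP = [10.0000 -2.0000; 6.0000 -2.0000]
S = R + BᵀPB = [3 0; 0 1/2] + [20.0000 12.0000; 12.0000 8.0000] = [23.0000 12.0000; 12.0000 8.5000]
BᵀPA = [5.0000 10.0000; 3.0000 6.0000]
K = S⁻¹·BᵀPA = [0.1262 0.2524; 0.1748 0.3495]
A−BK = [0.0728 0.1456; 0.1748 0.3495]
AᵀP(A−BK) = [0.0947 0.1893; 0.1893 0.3786]
P' = Q + AᵀP(A−BK) = [10.0947 2.1893; 2.1893 4.3786]
tr(P') = 14.4733


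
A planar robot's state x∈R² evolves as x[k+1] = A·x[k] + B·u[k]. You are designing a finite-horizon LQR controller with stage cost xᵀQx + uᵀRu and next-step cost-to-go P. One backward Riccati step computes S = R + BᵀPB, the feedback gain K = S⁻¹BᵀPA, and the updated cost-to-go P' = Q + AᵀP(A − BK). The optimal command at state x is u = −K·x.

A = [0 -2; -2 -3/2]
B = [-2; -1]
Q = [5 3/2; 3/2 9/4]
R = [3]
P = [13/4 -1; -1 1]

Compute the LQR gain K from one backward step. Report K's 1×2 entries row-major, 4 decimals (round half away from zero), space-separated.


BᵀP = [-5.5000 1.0000]
S = R + BᵀPB = [3] + [10.0000] = [13.0000]
BᵀPA = [-2.0000 9.5000]
K = S⁻¹·BᵀPA = [-0.1538 0.7308]
A−BK = [-0.3077 -0.5385; -2.1538 -0.7692]
AᵀP(A−BK) = [3.6923 0.4615; 0.4615 2.3077]
P' = Q + AᵀP(A−BK) = [8.6923 1.9615; 1.9615 4.5577]
tr(P') = 13.2500

-0.1538 0.7308


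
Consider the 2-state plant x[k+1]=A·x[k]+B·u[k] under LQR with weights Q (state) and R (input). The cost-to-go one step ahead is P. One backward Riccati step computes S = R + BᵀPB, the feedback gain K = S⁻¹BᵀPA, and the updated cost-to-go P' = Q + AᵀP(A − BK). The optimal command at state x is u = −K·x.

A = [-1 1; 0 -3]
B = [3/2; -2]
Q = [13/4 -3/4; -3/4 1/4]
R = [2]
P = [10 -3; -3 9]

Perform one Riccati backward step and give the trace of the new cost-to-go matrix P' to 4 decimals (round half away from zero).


BᵀP = [21.0000 -22.5000]
S = R + BᵀPB = [2] + [76.5000] = [78.5000]
BᵀPA = [-21.0000 88.5000]
K = S⁻¹·BᵀPA = [-0.2675 1.1274]
A−BK = [-0.5987 -0.6911; -0.5350 -0.7452]
AᵀP(A−BK) = [4.3822 4.6752; 4.6752 9.2261]
P' = Q + AᵀP(A−BK) = [7.6322 3.9252; 3.9252 9.4761]
tr(P') = 17.1083

17.1083


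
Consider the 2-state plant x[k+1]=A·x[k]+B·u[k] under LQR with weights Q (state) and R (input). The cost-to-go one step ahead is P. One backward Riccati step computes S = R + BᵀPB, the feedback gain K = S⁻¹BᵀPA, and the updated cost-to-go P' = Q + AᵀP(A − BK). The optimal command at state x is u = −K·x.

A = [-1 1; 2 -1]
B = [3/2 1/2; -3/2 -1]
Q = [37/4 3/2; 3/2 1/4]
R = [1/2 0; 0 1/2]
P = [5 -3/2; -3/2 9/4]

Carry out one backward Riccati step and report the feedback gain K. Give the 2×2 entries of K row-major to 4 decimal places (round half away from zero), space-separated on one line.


-0.5428 0.5719 -0.7819 0.1809

BᵀP = [9.7500 -5.6250; 4.0000 -3.0000]
S = R + BᵀPB = [1/2 0; 0 1/2] + [23.0625 10.5000; 10.5000 5.0000] = [23.5625 10.5000; 10.5000 5.5000]
BᵀPA = [-21.0000 15.3750; -10.0000 7.0000]
K = S⁻¹·BᵀPA = [-0.5428 0.5719; -0.7819 0.1809]
A−BK = [0.2052 0.0517; 0.4039 0.0388]
AᵀP(A−BK) = [0.7819 -0.1809; -0.1809 0.1906]
P' = Q + AᵀP(A−BK) = [10.0319 1.3191; 1.3191 0.4406]
tr(P') = 10.4725


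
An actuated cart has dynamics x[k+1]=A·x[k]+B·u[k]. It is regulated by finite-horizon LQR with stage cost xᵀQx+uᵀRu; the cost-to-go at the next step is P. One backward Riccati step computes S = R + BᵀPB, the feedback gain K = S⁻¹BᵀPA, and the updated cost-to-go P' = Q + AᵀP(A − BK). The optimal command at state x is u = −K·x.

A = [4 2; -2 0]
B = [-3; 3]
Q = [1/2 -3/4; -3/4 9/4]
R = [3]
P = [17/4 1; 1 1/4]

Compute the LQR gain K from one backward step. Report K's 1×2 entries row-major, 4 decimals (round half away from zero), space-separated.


BᵀP = [-9.7500 -2.2500]
S = R + BᵀPB = [3] + [22.5000] = [25.5000]
BᵀPA = [-34.5000 -19.5000]
K = S⁻¹·BᵀPA = [-1.3529 -0.7647]
A−BK = [-0.0588 -0.2941; 2.0588 2.2941]
AᵀP(A−BK) = [6.3235 3.6176; 3.6176 2.0882]
P' = Q + AᵀP(A−BK) = [6.8235 2.8676; 2.8676 4.3382]
tr(P') = 11.1618

-1.3529 -0.7647


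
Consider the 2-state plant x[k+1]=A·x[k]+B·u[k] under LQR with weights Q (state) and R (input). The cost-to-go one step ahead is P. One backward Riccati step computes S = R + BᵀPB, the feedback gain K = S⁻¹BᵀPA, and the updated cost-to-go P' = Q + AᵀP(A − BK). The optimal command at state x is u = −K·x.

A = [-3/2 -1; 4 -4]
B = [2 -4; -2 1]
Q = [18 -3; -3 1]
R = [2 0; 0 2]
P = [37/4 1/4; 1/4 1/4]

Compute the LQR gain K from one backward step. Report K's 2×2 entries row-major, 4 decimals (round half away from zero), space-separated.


BᵀP = [18.0000 0.0000; -36.7500 -0.7500]
S = R + BᵀPB = [2 0; 0 2] + [36.0000 -72.0000; -72.0000 146.2500] = [38.0000 -72.0000; -72.0000 148.2500]
BᵀPA = [-27.0000 -18.0000; 52.1250 39.7500]
K = S⁻¹·BᵀPA = [-0.5556 0.4305; 0.0818 0.4772]
A−BK = [-0.0617 0.0478; 2.8070 -3.6162]
AᵀP(A−BK) = [2.5492 -2.8760; -2.8760 4.0300]
P' = Q + AᵀP(A−BK) = [20.5492 -5.8760; -5.8760 5.0300]
tr(P') = 25.5793

-0.5556 0.4305 0.0818 0.4772


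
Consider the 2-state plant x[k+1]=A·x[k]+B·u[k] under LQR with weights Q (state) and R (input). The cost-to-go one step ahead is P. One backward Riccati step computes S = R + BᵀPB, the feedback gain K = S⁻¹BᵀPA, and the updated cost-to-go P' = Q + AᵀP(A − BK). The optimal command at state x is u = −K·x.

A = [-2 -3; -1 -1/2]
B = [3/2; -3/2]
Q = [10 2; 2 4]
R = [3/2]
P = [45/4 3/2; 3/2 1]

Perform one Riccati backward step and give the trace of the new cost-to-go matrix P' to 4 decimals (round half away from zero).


43.9076

BᵀP = [14.6250 0.7500]
S = R + BᵀPB = [3/2] + [20.8125] = [22.3125]
BᵀPA = [-30.0000 -44.2500]
K = S⁻¹·BᵀPA = [-1.3445 -1.9832]
A−BK = [0.0168 -0.0252; -3.0168 -3.4748]
AᵀP(A−BK) = [11.6639 14.5042; 14.5042 18.2437]
P' = Q + AᵀP(A−BK) = [21.6639 16.5042; 16.5042 22.2437]
tr(P') = 43.9076


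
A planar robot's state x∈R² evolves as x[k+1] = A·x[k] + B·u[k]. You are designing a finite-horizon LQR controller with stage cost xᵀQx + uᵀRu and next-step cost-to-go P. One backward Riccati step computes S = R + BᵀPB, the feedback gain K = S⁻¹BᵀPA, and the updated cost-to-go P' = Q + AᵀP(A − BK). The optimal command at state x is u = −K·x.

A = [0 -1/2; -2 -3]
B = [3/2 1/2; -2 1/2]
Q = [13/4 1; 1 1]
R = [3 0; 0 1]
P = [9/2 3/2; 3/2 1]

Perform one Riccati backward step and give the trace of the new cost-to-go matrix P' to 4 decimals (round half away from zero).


BᵀP = [3.7500 0.2500; 3.0000 1.2500]
S = R + BᵀPB = [3 0; 0 1] + [5.1250 2.0000; 2.0000 2.1250] = [8.1250 2.0000; 2.0000 3.1250]
BᵀPA = [-0.5000 -2.6250; -2.5000 -5.2500]
K = S⁻¹·BᵀPA = [0.1607 0.1074; -0.9028 -1.7487]
A−BK = [0.2104 0.2133; -1.2272 -1.9109]
AᵀP(A−BK) = [1.8232 3.1819; 3.1819 5.7261]
P' = Q + AᵀP(A−BK) = [5.0732 4.1819; 4.1819 6.7261]
tr(P') = 11.7993

11.7993


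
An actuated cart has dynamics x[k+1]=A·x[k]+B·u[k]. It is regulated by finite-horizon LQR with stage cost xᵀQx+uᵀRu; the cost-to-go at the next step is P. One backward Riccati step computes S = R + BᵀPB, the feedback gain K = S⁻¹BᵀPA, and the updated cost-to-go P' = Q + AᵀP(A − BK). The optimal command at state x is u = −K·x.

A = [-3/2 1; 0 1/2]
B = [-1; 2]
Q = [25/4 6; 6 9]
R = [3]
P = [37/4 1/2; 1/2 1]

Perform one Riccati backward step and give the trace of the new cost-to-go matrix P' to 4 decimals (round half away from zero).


31.3684

BᵀP = [-8.2500 1.5000]
S = R + BᵀPB = [3] + [11.2500] = [14.2500]
BᵀPA = [12.3750 -7.5000]
K = S⁻¹·BᵀPA = [0.8684 -0.5263]
A−BK = [-0.6316 0.4737; -1.7368 1.5526]
AᵀP(A−BK) = [10.0658 -7.7368; -7.7368 6.0526]
P' = Q + AᵀP(A−BK) = [16.3158 -1.7368; -1.7368 15.0526]
tr(P') = 31.3684


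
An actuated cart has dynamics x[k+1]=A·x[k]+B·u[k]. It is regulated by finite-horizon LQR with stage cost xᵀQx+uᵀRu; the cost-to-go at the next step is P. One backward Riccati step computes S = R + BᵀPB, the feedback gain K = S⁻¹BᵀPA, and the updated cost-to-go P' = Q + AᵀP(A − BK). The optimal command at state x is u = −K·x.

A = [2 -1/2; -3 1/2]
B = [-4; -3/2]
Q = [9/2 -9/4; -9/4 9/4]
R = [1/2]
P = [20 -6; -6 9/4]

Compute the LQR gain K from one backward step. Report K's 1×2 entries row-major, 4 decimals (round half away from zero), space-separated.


-0.8040 0.1807

BᵀP = [-71.0000 20.6250]
S = R + BᵀPB = [1/2] + [253.0625] = [253.5625]
BᵀPA = [-203.8750 45.8125]
K = S⁻¹·BᵀPA = [-0.8040 0.1807]
A−BK = [-1.2162 0.2227; -4.2061 0.7710]
AᵀP(A−BK) = [8.3259 -1.5398; -1.5398 0.2853]
P' = Q + AᵀP(A−BK) = [12.8259 -3.7898; -3.7898 2.5353]
tr(P') = 15.3612


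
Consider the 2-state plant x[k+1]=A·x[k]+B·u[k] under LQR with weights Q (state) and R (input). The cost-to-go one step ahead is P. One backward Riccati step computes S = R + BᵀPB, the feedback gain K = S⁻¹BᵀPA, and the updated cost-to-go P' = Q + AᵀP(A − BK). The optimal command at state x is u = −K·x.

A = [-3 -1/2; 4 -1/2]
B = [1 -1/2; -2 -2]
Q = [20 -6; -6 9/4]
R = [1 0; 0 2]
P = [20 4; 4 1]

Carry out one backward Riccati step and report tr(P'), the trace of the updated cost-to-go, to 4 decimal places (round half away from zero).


BᵀP = [12.0000 2.0000; -18.0000 -4.0000]
S = R + BᵀPB = [1 0; 0 2] + [8.0000 -10.0000; -10.0000 17.0000] = [9.0000 -10.0000; -10.0000 19.0000]
BᵀPA = [-28.0000 -7.0000; 38.0000 11.0000]
K = S⁻¹·BᵀPA = [-2.1408 -0.3239; 0.8732 0.4085]
A−BK = [-0.4225 0.0282; 1.4648 -0.3310]
AᵀP(A−BK) = [6.8732 1.4085; 1.4085 0.4894]
P' = Q + AᵀP(A−BK) = [26.8732 -4.5915; -4.5915 2.7394]
tr(P') = 29.6127

29.6127


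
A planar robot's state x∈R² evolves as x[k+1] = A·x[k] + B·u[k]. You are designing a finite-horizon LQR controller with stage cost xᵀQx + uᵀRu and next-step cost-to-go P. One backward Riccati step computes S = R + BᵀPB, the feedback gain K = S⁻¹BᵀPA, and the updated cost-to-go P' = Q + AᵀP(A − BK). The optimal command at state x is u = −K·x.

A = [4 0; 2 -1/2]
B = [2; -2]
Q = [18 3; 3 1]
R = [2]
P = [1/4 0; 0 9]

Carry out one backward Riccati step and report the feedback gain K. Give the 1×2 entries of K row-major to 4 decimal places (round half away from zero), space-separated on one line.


BᵀP = [0.5000 -18.0000]
S = R + BᵀPB = [2] + [37.0000] = [39.0000]
BᵀPA = [-34.0000 9.0000]
K = S⁻¹·BᵀPA = [-0.8718 0.2308]
A−BK = [5.7436 -0.4615; 0.2564 -0.0385]
AᵀP(A−BK) = [10.3590 -1.1538; -1.1538 0.1731]
P' = Q + AᵀP(A−BK) = [28.3590 1.8462; 1.8462 1.1731]
tr(P') = 29.5321

-0.8718 0.2308


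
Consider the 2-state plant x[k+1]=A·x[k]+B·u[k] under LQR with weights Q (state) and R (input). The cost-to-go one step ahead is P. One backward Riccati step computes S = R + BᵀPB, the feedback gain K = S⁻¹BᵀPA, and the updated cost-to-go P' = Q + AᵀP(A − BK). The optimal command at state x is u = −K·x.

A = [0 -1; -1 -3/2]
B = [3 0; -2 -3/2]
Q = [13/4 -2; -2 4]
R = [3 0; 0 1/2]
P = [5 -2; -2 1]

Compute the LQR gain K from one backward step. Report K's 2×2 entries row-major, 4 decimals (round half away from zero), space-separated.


0.0615 -0.1577 0.2769 0.4154

BᵀP = [19.0000 -8.0000; 3.0000 -1.5000]
S = R + BᵀPB = [3 0; 0 1/2] + [73.0000 12.0000; 12.0000 2.2500] = [76.0000 12.0000; 12.0000 2.7500]
BᵀPA = [8.0000 -7.0000; 1.5000 -0.7500]
K = S⁻¹·BᵀPA = [0.0615 -0.1577; 0.2769 0.4154]
A−BK = [-0.1846 -0.5269; -0.4615 -1.1923]
AᵀP(A−BK) = [0.0923 0.1385; 0.1385 0.4577]
P' = Q + AᵀP(A−BK) = [3.3423 -1.8615; -1.8615 4.4577]
tr(P') = 7.8000


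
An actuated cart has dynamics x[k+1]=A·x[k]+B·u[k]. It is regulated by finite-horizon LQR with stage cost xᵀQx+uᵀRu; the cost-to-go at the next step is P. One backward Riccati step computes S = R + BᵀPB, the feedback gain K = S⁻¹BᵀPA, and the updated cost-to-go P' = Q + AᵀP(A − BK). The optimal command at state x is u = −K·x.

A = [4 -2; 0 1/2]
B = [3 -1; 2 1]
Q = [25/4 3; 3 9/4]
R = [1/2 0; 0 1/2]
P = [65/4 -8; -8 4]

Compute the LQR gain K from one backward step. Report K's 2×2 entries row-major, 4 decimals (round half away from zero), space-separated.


1.1176 -0.5784 -1.1569 0.7157

BᵀP = [32.7500 -16.0000; -24.2500 12.0000]
S = R + BᵀPB = [1/2 0; 0 1/2] + [66.2500 -48.7500; -48.7500 36.2500] = [66.7500 -48.7500; -48.7500 36.7500]
BᵀPA = [131.0000 -73.5000; -97.0000 54.5000]
K = S⁻¹·BᵀPA = [1.1176 -0.5784; -1.1569 0.7157]
A−BK = [-0.5098 0.4510; -1.0784 0.9412]
AᵀP(A−BK) = [1.3725 -0.8039; -0.8039 0.4804]
P' = Q + AᵀP(A−BK) = [7.6225 2.1961; 2.1961 2.7304]
tr(P') = 10.3529


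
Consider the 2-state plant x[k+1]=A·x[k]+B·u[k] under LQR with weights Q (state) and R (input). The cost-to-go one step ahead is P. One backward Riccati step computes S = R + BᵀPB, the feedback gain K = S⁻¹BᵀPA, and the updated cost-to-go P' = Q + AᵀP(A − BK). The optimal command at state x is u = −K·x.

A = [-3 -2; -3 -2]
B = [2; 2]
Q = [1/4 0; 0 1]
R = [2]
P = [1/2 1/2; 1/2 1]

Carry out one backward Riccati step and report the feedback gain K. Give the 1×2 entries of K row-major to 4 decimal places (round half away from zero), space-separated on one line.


BᵀP = [2.0000 3.0000]
S = R + BᵀPB = [2] + [10.0000] = [12.0000]
BᵀPA = [-15.0000 -10.0000]
K = S⁻¹·BᵀPA = [-1.2500 -0.8333]
A−BK = [-0.5000 -0.3333; -0.5000 -0.3333]
AᵀP(A−BK) = [3.7500 2.5000; 2.5000 1.6667]
P' = Q + AᵀP(A−BK) = [4.0000 2.5000; 2.5000 2.6667]
tr(P') = 6.6667

-1.2500 -0.8333


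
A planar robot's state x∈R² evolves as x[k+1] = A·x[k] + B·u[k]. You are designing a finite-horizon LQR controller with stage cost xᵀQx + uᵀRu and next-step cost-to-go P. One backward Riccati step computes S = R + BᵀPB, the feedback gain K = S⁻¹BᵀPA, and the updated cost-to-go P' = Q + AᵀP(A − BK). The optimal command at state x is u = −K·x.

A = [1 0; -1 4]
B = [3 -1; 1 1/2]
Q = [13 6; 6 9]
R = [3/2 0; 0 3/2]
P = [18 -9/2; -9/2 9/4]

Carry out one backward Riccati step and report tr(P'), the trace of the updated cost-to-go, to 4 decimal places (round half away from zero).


BᵀP = [49.5000 -11.2500; -20.2500 5.6250]
S = R + BᵀPB = [3/2 0; 0 3/2] + [137.2500 -55.1250; -55.1250 23.0625] = [138.7500 -55.1250; -55.1250 24.5625]
BᵀPA = [60.7500 -45.0000; -25.8750 22.5000]
K = S⁻¹·BᵀPA = [0.1782 0.3656; -0.6535 1.7365]
A−BK = [-0.1881 0.6398; -0.8515 2.7662]
AᵀP(A−BK) = [1.5149 -4.2772; -4.2772 13.3800]
P' = Q + AᵀP(A−BK) = [14.5149 1.7228; 1.7228 22.3800]
tr(P') = 36.8949

36.8949


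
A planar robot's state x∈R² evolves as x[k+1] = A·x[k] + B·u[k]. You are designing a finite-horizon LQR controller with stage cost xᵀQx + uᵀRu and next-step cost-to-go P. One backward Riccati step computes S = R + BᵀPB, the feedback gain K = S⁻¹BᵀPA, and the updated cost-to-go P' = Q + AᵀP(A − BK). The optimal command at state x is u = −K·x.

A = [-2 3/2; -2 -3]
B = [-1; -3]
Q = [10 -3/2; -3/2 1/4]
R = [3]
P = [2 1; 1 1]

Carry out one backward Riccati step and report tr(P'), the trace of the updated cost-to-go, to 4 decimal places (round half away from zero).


BᵀP = [-5.0000 -4.0000]
S = R + BᵀPB = [3] + [17.0000] = [20.0000]
BᵀPA = [18.0000 4.5000]
K = S⁻¹·BᵀPA = [0.9000 0.2250]
A−BK = [-1.1000 1.7250; 0.7000 -2.3250]
AᵀP(A−BK) = [3.8000 -1.0500; -1.0500 3.4875]
P' = Q + AᵀP(A−BK) = [13.8000 -2.5500; -2.5500 3.7375]
tr(P') = 17.5375

17.5375


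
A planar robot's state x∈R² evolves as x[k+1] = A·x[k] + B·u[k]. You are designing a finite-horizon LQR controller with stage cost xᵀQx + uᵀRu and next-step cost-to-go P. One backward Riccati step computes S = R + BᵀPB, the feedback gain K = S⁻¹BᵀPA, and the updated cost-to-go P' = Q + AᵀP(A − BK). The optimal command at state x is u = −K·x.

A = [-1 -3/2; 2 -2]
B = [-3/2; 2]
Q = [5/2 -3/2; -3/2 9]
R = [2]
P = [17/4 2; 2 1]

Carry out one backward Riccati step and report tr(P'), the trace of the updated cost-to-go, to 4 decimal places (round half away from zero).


28.5877

BᵀP = [-2.3750 -1.0000]
S = R + BᵀPB = [2] + [1.5625] = [3.5625]
BᵀPA = [0.3750 5.5625]
K = S⁻¹·BᵀPA = [0.1053 1.5614]
A−BK = [-0.8421 0.8421; 1.7895 -5.1228]
AᵀP(A−BK) = [0.2105 -0.2105; -0.2105 16.8772]
P' = Q + AᵀP(A−BK) = [2.7105 -1.7105; -1.7105 25.8772]
tr(P') = 28.5877


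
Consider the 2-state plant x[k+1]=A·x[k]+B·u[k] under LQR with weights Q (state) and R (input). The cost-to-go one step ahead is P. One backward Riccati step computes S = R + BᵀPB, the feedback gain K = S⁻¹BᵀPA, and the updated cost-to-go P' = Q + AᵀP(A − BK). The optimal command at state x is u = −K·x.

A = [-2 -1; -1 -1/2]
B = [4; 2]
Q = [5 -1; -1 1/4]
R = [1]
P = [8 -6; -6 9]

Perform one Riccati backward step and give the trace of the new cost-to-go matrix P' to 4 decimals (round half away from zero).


BᵀP = [20.0000 -6.0000]
S = R + BᵀPB = [1] + [68.0000] = [69.0000]
BᵀPA = [-34.0000 -17.0000]
K = S⁻¹·BᵀPA = [-0.4928 -0.2464]
A−BK = [-0.0290 -0.0145; -0.0145 -0.0072]
AᵀP(A−BK) = [0.2464 0.1232; 0.1232 0.0616]
P' = Q + AᵀP(A−BK) = [5.2464 -0.8768; -0.8768 0.3116]
tr(P') = 5.5580

5.5580


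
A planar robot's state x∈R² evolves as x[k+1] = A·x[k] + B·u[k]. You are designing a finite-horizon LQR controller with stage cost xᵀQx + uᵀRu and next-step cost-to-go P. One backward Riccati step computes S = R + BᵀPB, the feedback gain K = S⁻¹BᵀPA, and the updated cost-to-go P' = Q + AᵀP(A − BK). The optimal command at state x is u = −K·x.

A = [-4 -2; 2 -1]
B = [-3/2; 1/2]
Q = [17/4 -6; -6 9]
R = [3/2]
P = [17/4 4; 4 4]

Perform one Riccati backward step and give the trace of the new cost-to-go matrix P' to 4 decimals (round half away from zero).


28.5490

BᵀP = [-4.3750 -4.0000]
S = R + BᵀPB = [3/2] + [4.5625] = [6.0625]
BᵀPA = [9.5000 12.7500]
K = S⁻¹·BᵀPA = [1.5670 2.1031]
A−BK = [-1.6495 1.1546; 1.2165 -2.0515]
AᵀP(A−BK) = [5.1134 6.0206; 6.0206 10.1856]
P' = Q + AᵀP(A−BK) = [9.3634 0.0206; 0.0206 19.1856]
tr(P') = 28.5490


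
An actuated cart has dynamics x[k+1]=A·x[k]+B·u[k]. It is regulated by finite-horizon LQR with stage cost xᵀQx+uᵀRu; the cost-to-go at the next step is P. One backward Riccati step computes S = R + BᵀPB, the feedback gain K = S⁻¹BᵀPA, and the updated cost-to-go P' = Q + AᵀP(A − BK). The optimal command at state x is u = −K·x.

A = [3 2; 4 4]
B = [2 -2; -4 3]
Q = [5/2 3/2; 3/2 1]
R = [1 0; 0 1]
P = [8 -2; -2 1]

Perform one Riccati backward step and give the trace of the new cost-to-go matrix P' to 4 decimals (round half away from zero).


BᵀP = [24.0000 -8.0000; -22.0000 7.0000]
S = R + BᵀPB = [1 0; 0 1] + [80.0000 -72.0000; -72.0000 65.0000] = [81.0000 -72.0000; -72.0000 66.0000]
BᵀPA = [40.0000 16.0000; -38.0000 -16.0000]
K = S⁻¹·BᵀPA = [-0.5926 -0.5926; -1.2222 -0.8889]
A−BK = [1.7407 1.4074; 5.2963 4.2963]
AᵀP(A−BK) = [17.2593 13.9259; 13.9259 11.2593]
P' = Q + AᵀP(A−BK) = [19.7593 15.4259; 15.4259 12.2593]
tr(P') = 32.0185

32.0185


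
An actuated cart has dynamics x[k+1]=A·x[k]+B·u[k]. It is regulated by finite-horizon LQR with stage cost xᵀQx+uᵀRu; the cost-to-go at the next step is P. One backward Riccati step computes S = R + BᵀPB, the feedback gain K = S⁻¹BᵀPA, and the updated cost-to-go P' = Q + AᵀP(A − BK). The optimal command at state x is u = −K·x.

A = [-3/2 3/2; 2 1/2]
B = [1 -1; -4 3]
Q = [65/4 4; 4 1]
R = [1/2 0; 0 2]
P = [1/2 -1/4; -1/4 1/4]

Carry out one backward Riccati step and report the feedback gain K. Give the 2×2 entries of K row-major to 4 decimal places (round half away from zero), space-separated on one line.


-0.5772 0.1815 0.1351 -0.0676

BᵀP = [1.5000 -1.2500; -1.2500 1.0000]
S = R + BᵀPB = [1/2 0; 0 2] + [6.5000 -5.2500; -5.2500 4.2500] = [7.0000 -5.2500; -5.2500 6.2500]
BᵀPA = [-4.7500 1.6250; 3.8750 -1.3750]
K = S⁻¹·BᵀPA = [-0.5772 0.1815; 0.1351 -0.0676]
A−BK = [-0.7876 1.2510; -0.7143 1.4286]
AᵀP(A−BK) = [0.3596 -0.3137; -0.3137 0.4247]
P' = Q + AᵀP(A−BK) = [16.6096 3.6863; 3.6863 1.4247]
tr(P') = 18.0343


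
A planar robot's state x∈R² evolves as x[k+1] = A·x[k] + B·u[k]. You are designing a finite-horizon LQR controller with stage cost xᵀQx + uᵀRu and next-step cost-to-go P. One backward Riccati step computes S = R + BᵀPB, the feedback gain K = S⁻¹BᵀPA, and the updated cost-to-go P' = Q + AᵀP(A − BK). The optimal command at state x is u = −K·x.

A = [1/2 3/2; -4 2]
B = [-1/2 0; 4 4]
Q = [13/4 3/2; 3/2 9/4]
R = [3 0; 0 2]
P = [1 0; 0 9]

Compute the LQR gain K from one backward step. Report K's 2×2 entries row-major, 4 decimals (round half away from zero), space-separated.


-0.4256 0.0452 -0.5666 0.4485

BᵀP = [-0.5000 36.0000; 0.0000 36.0000]
S = R + BᵀPB = [3 0; 0 2] + [144.2500 144.0000; 144.0000 144.0000] = [147.2500 144.0000; 144.0000 146.0000]
BᵀPA = [-144.2500 71.2500; -144.0000 72.0000]
K = S⁻¹·BᵀPA = [-0.4256 0.0452; -0.5666 0.4485]
A−BK = [0.2872 1.5226; -0.0315 0.0249]
AᵀP(A−BK) = [1.2767 -0.1357; -0.1357 2.7325]
P' = Q + AᵀP(A−BK) = [4.5267 1.3643; 1.3643 4.9825]
tr(P') = 9.5092


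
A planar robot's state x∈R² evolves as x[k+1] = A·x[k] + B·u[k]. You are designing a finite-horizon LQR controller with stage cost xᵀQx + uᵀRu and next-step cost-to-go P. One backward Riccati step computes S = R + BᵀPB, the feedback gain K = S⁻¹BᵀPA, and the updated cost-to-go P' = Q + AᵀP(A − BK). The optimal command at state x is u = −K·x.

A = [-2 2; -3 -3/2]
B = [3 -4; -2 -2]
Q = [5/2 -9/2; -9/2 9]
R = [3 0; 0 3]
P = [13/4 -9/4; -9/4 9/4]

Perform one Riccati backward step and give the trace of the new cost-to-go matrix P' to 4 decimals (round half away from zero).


15.0931

BᵀP = [14.2500 -11.2500; -8.5000 4.5000]
S = R + BᵀPB = [3 0; 0 3] + [65.2500 -34.5000; -34.5000 25.0000] = [68.2500 -34.5000; -34.5000 28.0000]
BᵀPA = [5.2500 45.3750; 3.5000 -23.7500]
K = S⁻¹·BᵀPA = [0.3715 0.6259; 0.5827 -0.0770]
A−BK = [-0.7836 -0.1857; -1.0916 -0.4022]
AᵀP(A−BK) = [2.2601 0.8585; 0.8585 1.3330]
P' = Q + AᵀP(A−BK) = [4.7601 -3.6415; -3.6415 10.3330]
tr(P') = 15.0931
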